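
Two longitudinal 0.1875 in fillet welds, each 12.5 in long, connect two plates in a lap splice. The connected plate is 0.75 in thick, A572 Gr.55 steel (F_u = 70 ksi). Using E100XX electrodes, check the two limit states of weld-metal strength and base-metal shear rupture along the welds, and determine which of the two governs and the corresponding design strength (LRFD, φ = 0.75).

φR_n ≈ 149 kips (weld metal governs)

E100XX → F_EXX = 100 ksi.
t_e = 0.707 × 0.1875 = 0.1326 in; L = 25 in.
Weld metal: φR_n = 0.75 × 0.6 × 100 × 0.1326 × 25 = 149.1 kips.
Base metal (shear rupture): φR_n = 0.75 × 0.6 × 70 × 0.75 × 25 = 590.6 kips.
Governing: weld metal.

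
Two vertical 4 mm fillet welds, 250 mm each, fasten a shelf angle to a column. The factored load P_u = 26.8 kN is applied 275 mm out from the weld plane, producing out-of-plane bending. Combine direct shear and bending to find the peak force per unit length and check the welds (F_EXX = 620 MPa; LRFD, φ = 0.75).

L_w = 2 × 250 = 500 mm; section modulus (unit throat) S = 2 × L²/6 = 20830 mm².
Direct shear f_v = P/L_w = 26.8×10³/500 = 53.6 N/mm.
Moment M = P × e = 26.8×10³ × 275 = 7370000 N·mm; bending f_b = M/S = 353.8 N/mm.
f_max = √(f_v² + f_b²) = √(53.6² + 353.8²) = 357.8 N/mm.
φr_n = 0.75 × 0.6 × 620 × (0.707 × 4) = 789 N/mm → adequate.

f_max ≈ 358 N/mm; adequate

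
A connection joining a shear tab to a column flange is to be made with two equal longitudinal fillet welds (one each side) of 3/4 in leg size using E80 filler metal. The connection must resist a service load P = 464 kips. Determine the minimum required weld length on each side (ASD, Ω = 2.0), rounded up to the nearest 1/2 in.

L = 18.5 in on each side

E80XX → F_EXX = 80 ksi.
Throat t_e = 0.707 × 0.75 = 0.5302 in.
r_n/Ω = (0.6 × 80 × 0.5302) / 2.0 = 12.73 kip/in.
L_req = P / (r_n/Ω) = 464 / 12.73 = 36.46 in total.
Per side: 36.46 / 2 = 18.23 in.
Round up → use L = 18.5 in on each side.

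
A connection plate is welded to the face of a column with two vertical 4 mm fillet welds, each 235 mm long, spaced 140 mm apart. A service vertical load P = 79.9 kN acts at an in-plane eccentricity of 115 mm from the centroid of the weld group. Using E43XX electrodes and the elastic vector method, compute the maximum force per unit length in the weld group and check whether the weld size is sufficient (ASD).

E43XX → F_EXX = 430 MPa.
Total weld length L_w = 470 mm. Treat welds as unit-width lines.
Polar moment about centroid: J = 2[d³/12 + d(b/2)²] = 2[235³/12 + 235×70²] = 4466000 mm³.
Direct shear f_v = P/L_w = 79.9×10³ / 470 = 170 N/mm (vertical).
Torsion M = P·e = 79.9×10³ × 115 = 9188500 N·mm.
Critical point at (x, y) = (70, 117.5) from centroid. f_tx = M·y/J = 241.7 N/mm; f_ty = M·x/J = 144 N/mm.
Resultant f_max = √[f_tx² + (f_v + f_ty)²] = √[241.7² + (170 + 144)²] = 396.3 N/mm.
Capacity per unit length: r_n/Ω = (1/2.0) × 0.6 × 430 × (0.707 × 4) = 364.8 N/mm.
396.3 > 364.8 → NOT adequate.

f_max ≈ 396 N/mm; NOT adequate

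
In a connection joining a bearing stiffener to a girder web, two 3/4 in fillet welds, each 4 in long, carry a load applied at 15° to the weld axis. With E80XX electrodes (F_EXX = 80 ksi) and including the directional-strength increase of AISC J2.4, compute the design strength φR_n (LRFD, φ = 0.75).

φR_n ≈ 163 kips

t_e = 0.707 × 0.75 = 0.5302 in; A_we = 0.5302 × 8 = 4.242 in².
Directional factor: 1.0 + 0.5 sin^1.5(15°) = 1.066.
F_nw = 0.6 × 80 × 1.066 = 51.16 ksi.
φR_n = 0.75 × 51.16 × 4.242 = 162.8 kips.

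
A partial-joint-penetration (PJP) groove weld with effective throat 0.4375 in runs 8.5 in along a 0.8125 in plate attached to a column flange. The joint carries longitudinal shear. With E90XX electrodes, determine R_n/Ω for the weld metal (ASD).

E90XX → F_EXX = 90 ksi.
Effective throat (given) t_e = 0.4375 in.
A_we = 0.4375 × 8.5 = 3.719 in².
F_nw = 0.6 F_EXX = 54 ksi.
R_n/Ω = (54 × 3.719) / 2.0 = 100.4 kip.

R_n/Ω ≈ 100 kip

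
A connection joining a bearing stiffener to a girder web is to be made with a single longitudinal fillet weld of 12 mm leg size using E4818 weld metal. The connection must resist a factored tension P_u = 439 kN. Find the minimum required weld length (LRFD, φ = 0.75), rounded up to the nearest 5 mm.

E48XX → F_EXX = 480 MPa.
Throat t_e = 0.707 × 12 = 8.484 mm.
φr_n = 0.75 × 0.6 × 480 × 8.484 × 10⁻³ = 1.833 kN/mm.
L_req = P_u / φr_n = 439 / 1.833 = 239.6 mm total.
Round up → use L = 240 mm.

L = 240 mm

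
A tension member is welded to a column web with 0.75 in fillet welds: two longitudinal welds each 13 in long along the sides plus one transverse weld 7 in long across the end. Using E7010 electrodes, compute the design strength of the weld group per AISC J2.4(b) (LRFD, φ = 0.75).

E70XX → F_EXX = 70 ksi.
t_e = 0.707 × 0.75 = 0.5302 in.
R_nwl = 0.6 × 70 × 0.5302 × 26 = 579 kips (longitudinal, 2 welds).
R_nwt = 0.6 × 70 × 0.5302 × 7 = 155.9 kips (transverse, base value).
(i) R_nwl + R_nwt = 734.9 kips; (ii) 0.85 R_nwl + 1.5 R_nwt = 726 kips.
R_n = max = 734.9 kips [governs: (i)]; φR_n = 551.2 kips.

φR_n ≈ 551 kips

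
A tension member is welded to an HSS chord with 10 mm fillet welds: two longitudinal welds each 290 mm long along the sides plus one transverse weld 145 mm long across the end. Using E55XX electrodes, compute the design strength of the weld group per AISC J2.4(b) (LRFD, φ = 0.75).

E55XX → F_EXX = 550 MPa.
t_e = 0.707 × 10 = 7.07 mm.
R_nwl = 0.6 × 550 × 7.07 × 580 × 10⁻³ = 1353 kN (longitudinal, 2 welds).
R_nwt = 0.6 × 550 × 7.07 × 145 × 10⁻³ = 338.3 kN (transverse, base value).
(i) R_nwl + R_nwt = 1691 kN; (ii) 0.85 R_nwl + 1.5 R_nwt = 1658 kN.
R_n = max = 1691 kN [governs: (i)]; φR_n = 1269 kN.

φR_n ≈ 1270 kN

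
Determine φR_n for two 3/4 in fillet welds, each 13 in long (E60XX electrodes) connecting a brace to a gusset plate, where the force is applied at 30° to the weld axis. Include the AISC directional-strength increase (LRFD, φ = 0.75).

E60XX → F_EXX = 60 ksi.
t_e = 0.707 × 0.75 = 0.5302 in; A_we = 0.5302 × 26 = 13.79 in².
Directional factor: 1.0 + 0.5 sin^1.5(30°) = 1.177.
F_nw = 0.6 × 60 × 1.177 = 42.36 ksi.
φR_n = 0.75 × 42.36 × 13.79 = 438 kip.

φR_n ≈ 438 kip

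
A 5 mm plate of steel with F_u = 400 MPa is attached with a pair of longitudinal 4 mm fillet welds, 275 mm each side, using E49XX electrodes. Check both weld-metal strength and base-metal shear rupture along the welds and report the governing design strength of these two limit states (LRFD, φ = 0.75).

E49XX → F_EXX = 490 MPa.
t_e = 0.707 × 4 = 2.828 mm; L = 550 mm.
Weld metal: φR_n = 0.75 × 0.6 × 490 × 2.828 × 550 × 10⁻³ = 343 kN.
Base metal (shear rupture): φR_n = 0.75 × 0.6 × 400 × 5 × 550 × 10⁻³ = 495 kN.
Governing: weld metal.

φR_n ≈ 343 kN (weld metal governs)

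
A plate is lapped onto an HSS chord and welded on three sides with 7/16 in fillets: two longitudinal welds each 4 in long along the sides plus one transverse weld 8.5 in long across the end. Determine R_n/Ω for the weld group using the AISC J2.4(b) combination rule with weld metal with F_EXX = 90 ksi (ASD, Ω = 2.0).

R_n/Ω ≈ 163 kip

t_e = 0.707 × 0.4375 = 0.3093 in.
R_nwl = 0.6 × 90 × 0.3093 × 8 = 133.6 kip (longitudinal, 2 welds).
R_nwt = 0.6 × 90 × 0.3093 × 8.5 = 142 kip (transverse, base value).
(i) R_nwl + R_nwt = 275.6 kip; (ii) 0.85 R_nwl + 1.5 R_nwt = 326.5 kip.
R_n = max = 326.5 kip [governs: (ii)]; R_n/Ω = 163.3 kip.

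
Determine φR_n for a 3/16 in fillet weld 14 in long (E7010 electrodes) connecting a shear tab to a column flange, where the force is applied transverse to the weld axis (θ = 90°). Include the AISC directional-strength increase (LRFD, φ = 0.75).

E70XX → F_EXX = 70 ksi.
t_e = 0.707 × 0.1875 = 0.1326 in; A_we = 0.1326 × 14 = 1.856 in².
Directional factor: 1.0 + 0.5 sin^1.5(90°) = 1.5.
F_nw = 0.6 × 70 × 1.5 = 63 ksi.
φR_n = 0.75 × 63 × 1.856 = 87.69 kips.

φR_n ≈ 87.7 kips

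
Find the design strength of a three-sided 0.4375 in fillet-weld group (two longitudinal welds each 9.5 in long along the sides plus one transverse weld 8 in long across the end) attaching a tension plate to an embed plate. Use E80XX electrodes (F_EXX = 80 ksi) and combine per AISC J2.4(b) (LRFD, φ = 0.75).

φR_n ≈ 313 kip

t_e = 0.707 × 0.4375 = 0.3093 in.
R_nwl = 0.6 × 80 × 0.3093 × 19 = 282.1 kip (longitudinal, 2 welds).
R_nwt = 0.6 × 80 × 0.3093 × 8 = 118.8 kip (transverse, base value).
(i) R_nwl + R_nwt = 400.9 kip; (ii) 0.85 R_nwl + 1.5 R_nwt = 417.9 kip.
R_n = max = 417.9 kip [governs: (ii)]; φR_n = 313.5 kip.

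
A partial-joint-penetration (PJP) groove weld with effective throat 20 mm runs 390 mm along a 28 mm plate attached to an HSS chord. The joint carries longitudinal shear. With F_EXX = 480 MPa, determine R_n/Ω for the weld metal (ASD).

Effective throat (given) t_e = 20 mm.
A_we = 20 × 390 = 7800 mm².
F_nw = 0.6 F_EXX = 288 MPa.
R_n/Ω = (288 × 7800) / 2.0 × 10⁻³ = 1123 kN.

R_n/Ω ≈ 1120 kN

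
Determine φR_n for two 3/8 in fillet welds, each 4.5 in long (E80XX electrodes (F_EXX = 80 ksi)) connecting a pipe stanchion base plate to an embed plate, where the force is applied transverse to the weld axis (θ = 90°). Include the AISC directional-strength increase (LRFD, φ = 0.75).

φR_n ≈ 129 kips

t_e = 0.707 × 0.375 = 0.2651 in; A_we = 0.2651 × 9 = 2.386 in².
Directional factor: 1.0 + 0.5 sin^1.5(90°) = 1.5.
F_nw = 0.6 × 80 × 1.5 = 72 ksi.
φR_n = 0.75 × 72 × 2.386 = 128.9 kips.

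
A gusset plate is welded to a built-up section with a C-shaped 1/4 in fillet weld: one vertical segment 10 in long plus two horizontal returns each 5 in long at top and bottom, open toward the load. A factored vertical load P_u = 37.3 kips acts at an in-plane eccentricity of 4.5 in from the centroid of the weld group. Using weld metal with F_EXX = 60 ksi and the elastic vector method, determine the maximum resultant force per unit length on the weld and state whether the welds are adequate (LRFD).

Total weld length L_w = 20 in. Treat welds as unit-width lines.
Centroid: x̄ = 2×5×2.5 / 20 = 1.25 in from the vertical weld.
Polar moment about centroid: J = I_x + I_y = [10³/12 + 2×5×5²] + [10×1.25² + 2(5³/12 + 5×1.25²)] = 385.4 in³.
Direct shear f_v = P/L_w = 37.3 / 20 = 1.865 kip/in (vertical).
Torsion M = P·e = 37.3 × 4.5 = 167.85 kip·in.
Critical point at (x, y) = (3.75, 5) from centroid. f_tx = M·y/J = 2.178 kip/in; f_ty = M·x/J = 1.633 kip/in.
Resultant f_max = √[f_tx² + (f_v + f_ty)²] = √[2.178² + (1.865 + 1.633)²] = 4.12 kip/in.
Capacity per unit length: φr_n = 0.75 × 0.6 × 60 × (0.707 × 0.25) = 4.772 kip/in.
4.12 ≤ 4.772 → adequate.

f_max ≈ 4.12 kip/in; adequate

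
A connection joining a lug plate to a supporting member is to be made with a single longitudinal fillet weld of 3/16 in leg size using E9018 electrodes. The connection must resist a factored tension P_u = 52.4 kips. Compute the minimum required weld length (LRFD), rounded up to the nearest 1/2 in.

E90XX → F_EXX = 90 ksi.
Throat t_e = 0.707 × 0.1875 = 0.1326 in.
φr_n = 0.75 × 0.6 × 90 × 0.1326 = 5.369 kips/in.
L_req = P_u / φr_n = 52.4 / 5.369 = 9.76 in total.
Round up → use L = 10 in.

L = 10 in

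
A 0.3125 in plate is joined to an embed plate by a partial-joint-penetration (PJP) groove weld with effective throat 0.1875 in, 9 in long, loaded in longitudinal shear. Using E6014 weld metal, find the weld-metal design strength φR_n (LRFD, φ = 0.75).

E60XX → F_EXX = 60 ksi.
Effective throat (given) t_e = 0.1875 in.
A_we = 0.1875 × 9 = 1.688 in².
F_nw = 0.6 F_EXX = 36 ksi.
φR_n = 0.75 × 36 × 1.688 = 45.56 kips.

φR_n ≈ 45.6 kips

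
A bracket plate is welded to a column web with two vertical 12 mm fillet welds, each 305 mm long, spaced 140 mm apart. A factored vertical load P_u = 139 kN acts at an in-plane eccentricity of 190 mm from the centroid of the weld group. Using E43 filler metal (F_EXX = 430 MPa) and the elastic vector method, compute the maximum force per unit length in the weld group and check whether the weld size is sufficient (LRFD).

Total weld length L_w = 610 mm. Treat welds as unit-width lines.
Polar moment about centroid: J = 2[d³/12 + d(b/2)²] = 2[305³/12 + 305×70²] = 7718000 mm³.
Direct shear f_v = P/L_w = 139×10³ / 610 = 227.9 N/mm (vertical).
Torsion M = P·e = 139×10³ × 190 = 26410000 N·mm.
Critical point at (x, y) = (70, 152.5) from centroid. f_tx = M·y/J = 521.9 N/mm; f_ty = M·x/J = 239.5 N/mm.
Resultant f_max = √[f_tx² + (f_v + f_ty)²] = √[521.9² + (227.9 + 239.5)²] = 700.6 N/mm.
Capacity per unit length: φr_n = 0.75 × 0.6 × 430 × (0.707 × 12) = 1642 N/mm.
700.6 ≤ 1642 → adequate.

f_max ≈ 701 N/mm; adequate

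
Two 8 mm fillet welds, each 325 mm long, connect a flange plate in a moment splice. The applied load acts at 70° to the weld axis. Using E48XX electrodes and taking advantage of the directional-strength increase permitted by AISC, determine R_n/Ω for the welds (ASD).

R_n/Ω ≈ 771 kN

E48XX → F_EXX = 480 MPa.
t_e = 0.707 × 8 = 5.656 mm; A_we = 5.656 × 650 = 3676 mm².
Directional factor: 1.0 + 0.5 sin^1.5(70°) = 1.455.
F_nw = 0.6 × 480 × 1.455 = 419.2 MPa.
R_n/Ω = (419.2 × 3676) / 2.0 × 10⁻³ = 770.5 kN.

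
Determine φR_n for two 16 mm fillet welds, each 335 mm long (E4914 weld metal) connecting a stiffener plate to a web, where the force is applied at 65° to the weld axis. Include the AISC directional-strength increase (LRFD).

E49XX → F_EXX = 490 MPa.
t_e = 0.707 × 16 = 11.31 mm; A_we = 11.31 × 670 = 7579 mm².
Directional factor: 1.0 + 0.5 sin^1.5(65°) = 1.431.
F_nw = 0.6 × 490 × 1.431 = 420.8 MPa.
φR_n = 0.75 × 420.8 × 7579 × 10⁻³ = 2392 kN.

φR_n ≈ 2390 kN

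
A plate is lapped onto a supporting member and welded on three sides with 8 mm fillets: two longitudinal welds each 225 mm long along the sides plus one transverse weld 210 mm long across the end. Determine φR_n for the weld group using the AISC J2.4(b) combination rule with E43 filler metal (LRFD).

E43XX → F_EXX = 430 MPa.
t_e = 0.707 × 8 = 5.656 mm.
R_nwl = 0.6 × 430 × 5.656 × 450 × 10⁻³ = 656.7 kN (longitudinal, 2 welds).
R_nwt = 0.6 × 430 × 5.656 × 210 × 10⁻³ = 306.4 kN (transverse, base value).
(i) R_nwl + R_nwt = 963.1 kN; (ii) 0.85 R_nwl + 1.5 R_nwt = 1018 kN.
R_n = max = 1018 kN [governs: (ii)]; φR_n = 763.4 kN.

φR_n ≈ 763 kN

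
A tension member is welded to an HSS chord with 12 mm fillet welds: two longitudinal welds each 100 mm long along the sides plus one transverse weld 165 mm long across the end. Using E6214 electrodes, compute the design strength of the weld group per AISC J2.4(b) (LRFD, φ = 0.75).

φR_n ≈ 988 kN

E62XX → F_EXX = 620 MPa.
t_e = 0.707 × 12 = 8.484 mm.
R_nwl = 0.6 × 620 × 8.484 × 200 × 10⁻³ = 631.2 kN (longitudinal, 2 welds).
R_nwt = 0.6 × 620 × 8.484 × 165 × 10⁻³ = 520.7 kN (transverse, base value).
(i) R_nwl + R_nwt = 1152 kN; (ii) 0.85 R_nwl + 1.5 R_nwt = 1318 kN.
R_n = max = 1318 kN [governs: (ii)]; φR_n = 988.2 kN.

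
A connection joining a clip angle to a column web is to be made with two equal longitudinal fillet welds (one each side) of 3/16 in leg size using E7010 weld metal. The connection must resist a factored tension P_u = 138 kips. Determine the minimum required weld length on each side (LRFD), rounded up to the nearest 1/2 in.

L = 17 in on each side

E70XX → F_EXX = 70 ksi.
Throat t_e = 0.707 × 0.1875 = 0.1326 in.
φr_n = 0.75 × 0.6 × 70 × 0.1326 = 4.176 kips/in.
L_req = P_u / φr_n = 138 / 4.176 = 33.05 in total.
Per side: 33.05 / 2 = 16.52 in.
Round up → use L = 17 in on each side.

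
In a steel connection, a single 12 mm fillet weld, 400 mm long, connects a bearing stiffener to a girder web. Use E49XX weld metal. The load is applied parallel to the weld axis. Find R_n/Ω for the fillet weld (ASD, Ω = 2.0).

R_n/Ω ≈ 499 kN

E49XX → F_EXX = 490 MPa.
Effective throat t_e = 0.707 × 12 = 8.484 mm.
Total length L = 400 mm; A_we = 8.484 × 400 = 3394 mm².
F_nw = 0.6 F_EXX = 0.6 × 490 = 294 MPa.
R_n = 294 × 3394 × 10⁻³ = 997.7 kN; R_n/Ω = 997.7/2.0 = 498.9 kN.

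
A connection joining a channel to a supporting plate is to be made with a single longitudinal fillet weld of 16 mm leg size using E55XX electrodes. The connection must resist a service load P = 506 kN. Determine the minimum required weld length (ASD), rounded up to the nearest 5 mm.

E55XX → F_EXX = 550 MPa.
Throat t_e = 0.707 × 16 = 11.31 mm.
r_n/Ω = (0.6 × 550 × 11.31) / 2.0 = 1866 N/mm = 1.866 kN/mm.
L_req = P / (r_n/Ω) = 506 / 1.866 = 271.1 mm total.
Round up → use L = 275 mm.

L = 275 mm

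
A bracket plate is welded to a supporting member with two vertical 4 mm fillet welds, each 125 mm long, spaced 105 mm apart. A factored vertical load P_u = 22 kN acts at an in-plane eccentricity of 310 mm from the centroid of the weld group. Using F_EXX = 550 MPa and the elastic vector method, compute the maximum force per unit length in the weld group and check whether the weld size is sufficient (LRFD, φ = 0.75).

f_max ≈ 609 N/mm; adequate

Total weld length L_w = 250 mm. Treat welds as unit-width lines.
Polar moment about centroid: J = 2[d³/12 + d(b/2)²] = 2[125³/12 + 125×52.5²] = 1015000 mm³.
Direct shear f_v = P/L_w = 22×10³ / 250 = 88 N/mm (vertical).
Torsion M = P·e = 22×10³ × 310 = 6820000 N·mm.
Critical point at (x, y) = (52.5, 62.5) from centroid. f_tx = M·y/J = 420.1 N/mm; f_ty = M·x/J = 352.9 N/mm.
Resultant f_max = √[f_tx² + (f_v + f_ty)²] = √[420.1² + (88 + 352.9)²] = 609 N/mm.
Capacity per unit length: φr_n = 0.75 × 0.6 × 550 × (0.707 × 4) = 699.9 N/mm.
609 ≤ 699.9 → adequate.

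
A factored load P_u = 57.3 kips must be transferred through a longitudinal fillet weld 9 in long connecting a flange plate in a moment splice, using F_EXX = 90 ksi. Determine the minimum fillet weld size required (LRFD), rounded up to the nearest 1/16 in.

Total weld length L = 9 in.
Required throat t_e = P_u / (φ × 0.6 F_EXX × L) = 57.3 / (0.75 × 0.6 × 90 × 9) = 0.1572 in.
Required leg w = t_e / 0.707 = 0.2224 in → use 1/4 in.

w = 1/4 in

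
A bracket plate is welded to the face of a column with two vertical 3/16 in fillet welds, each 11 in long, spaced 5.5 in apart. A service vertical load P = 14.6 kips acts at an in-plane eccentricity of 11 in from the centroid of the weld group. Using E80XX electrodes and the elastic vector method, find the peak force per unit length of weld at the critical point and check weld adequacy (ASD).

f_max ≈ 2.9 kip/in; adequate

E80XX → F_EXX = 80 ksi.
Total weld length L_w = 22 in. Treat welds as unit-width lines.
Polar moment about centroid: J = 2[d³/12 + d(b/2)²] = 2[11³/12 + 11×2.75²] = 388.2 in³.
Direct shear f_v = P/L_w = 14.6 / 22 = 0.6636 kip/in (vertical).
Torsion M = P·e = 14.6 × 11 = 160.6 kip·in.
Critical point at (x, y) = (2.75, 5.5) from centroid. f_tx = M·y/J = 2.275 kip/in; f_ty = M·x/J = 1.138 kip/in.
Resultant f_max = √[f_tx² + (f_v + f_ty)²] = √[2.275² + (0.6636 + 1.138)²] = 2.902 kip/in.
Capacity per unit length: r_n/Ω = (1/2.0) × 0.6 × 80 × (0.707 × 0.1875) = 3.181 kip/in.
2.902 ≤ 3.181 → adequate.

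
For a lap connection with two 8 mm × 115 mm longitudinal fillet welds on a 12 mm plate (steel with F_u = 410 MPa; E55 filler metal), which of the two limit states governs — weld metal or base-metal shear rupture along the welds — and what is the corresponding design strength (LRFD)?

φR_n ≈ 322 kN (weld metal governs)

E55XX → F_EXX = 550 MPa.
t_e = 0.707 × 8 = 5.656 mm; L = 230 mm.
Weld metal: φR_n = 0.75 × 0.6 × 550 × 5.656 × 230 × 10⁻³ = 322 kN.
Base metal (shear rupture): φR_n = 0.75 × 0.6 × 410 × 12 × 230 × 10⁻³ = 509.2 kN.
Governing: weld metal.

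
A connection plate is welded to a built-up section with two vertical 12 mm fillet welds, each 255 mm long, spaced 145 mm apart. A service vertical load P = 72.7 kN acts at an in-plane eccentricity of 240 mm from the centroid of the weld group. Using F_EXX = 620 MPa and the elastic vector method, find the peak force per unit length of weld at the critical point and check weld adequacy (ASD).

Total weld length L_w = 510 mm. Treat welds as unit-width lines.
Polar moment about centroid: J = 2[d³/12 + d(b/2)²] = 2[255³/12 + 255×72.5²] = 5444000 mm³.
Direct shear f_v = P/L_w = 72.7×10³ / 510 = 142.5 N/mm (vertical).
Torsion M = P·e = 72.7×10³ × 240 = 17448000 N·mm.
Critical point at (x, y) = (72.5, 127.5) from centroid. f_tx = M·y/J = 408.6 N/mm; f_ty = M·x/J = 232.4 N/mm.
Resultant f_max = √[f_tx² + (f_v + f_ty)²] = √[408.6² + (142.5 + 232.4)²] = 554.5 N/mm.
Capacity per unit length: r_n/Ω = (1/2.0) × 0.6 × 620 × (0.707 × 12) = 1578 N/mm.
554.5 ≤ 1578 → adequate.

f_max ≈ 555 N/mm; adequate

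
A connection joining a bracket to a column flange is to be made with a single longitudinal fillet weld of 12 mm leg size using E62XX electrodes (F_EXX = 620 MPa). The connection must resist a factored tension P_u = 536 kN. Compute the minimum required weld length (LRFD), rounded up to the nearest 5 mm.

L = 230 mm

Throat t_e = 0.707 × 12 = 8.484 mm.
φr_n = 0.75 × 0.6 × 620 × 8.484 × 10⁻³ = 2.367 kN/mm.
L_req = P_u / φr_n = 536 / 2.367 = 226.4 mm total.
Round up → use L = 230 mm.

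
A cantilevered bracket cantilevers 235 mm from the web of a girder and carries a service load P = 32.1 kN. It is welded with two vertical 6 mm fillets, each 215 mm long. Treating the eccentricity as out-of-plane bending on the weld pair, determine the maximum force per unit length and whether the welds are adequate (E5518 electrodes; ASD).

E55XX → F_EXX = 550 MPa.
L_w = 2 × 215 = 430 mm; section modulus (unit throat) S = 2 × L²/6 = 15410 mm².
Direct shear f_v = P/L_w = 32.1×10³/430 = 74.65 N/mm.
Moment M = P × e = 32.1×10³ × 235 = 7543500 N·mm; bending f_b = M/S = 489.6 N/mm.
f_max = √(f_v² + f_b²) = √(74.65² + 489.6²) = 495.2 N/mm.
r_n/Ω = (1/2.0) × 0.6 × 550 × (0.707 × 6) = 699.9 N/mm → adequate.

f_max ≈ 495 N/mm; adequate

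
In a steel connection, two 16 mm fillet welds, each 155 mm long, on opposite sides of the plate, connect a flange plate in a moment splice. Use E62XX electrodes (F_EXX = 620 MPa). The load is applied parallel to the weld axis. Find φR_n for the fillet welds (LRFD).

φR_n ≈ 978 kN

Effective throat t_e = 0.707 × 16 = 11.31 mm.
Total length L = 310 mm; A_we = 11.31 × 310 = 3507 mm².
F_nw = 0.6 F_EXX = 0.6 × 620 = 372 MPa.
φR_n = 0.75 × 372 × 3507 × 10⁻³ = 978.4 kN.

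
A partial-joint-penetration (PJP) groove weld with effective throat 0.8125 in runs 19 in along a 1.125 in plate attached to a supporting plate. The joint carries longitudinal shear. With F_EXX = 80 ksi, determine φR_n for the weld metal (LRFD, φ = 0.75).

Effective throat (given) t_e = 0.8125 in.
A_we = 0.8125 × 19 = 15.44 in².
F_nw = 0.6 F_EXX = 48 ksi.
φR_n = 0.75 × 48 × 15.44 = 555.8 kip.

φR_n ≈ 556 kip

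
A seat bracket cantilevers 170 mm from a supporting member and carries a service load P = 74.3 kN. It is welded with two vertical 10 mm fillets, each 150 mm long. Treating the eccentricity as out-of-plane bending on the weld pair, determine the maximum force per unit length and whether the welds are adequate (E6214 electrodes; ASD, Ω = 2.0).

E62XX → F_EXX = 620 MPa.
L_w = 2 × 150 = 300 mm; section modulus (unit throat) S = 2 × L²/6 = 7500 mm².
Direct shear f_v = P/L_w = 74.3×10³/300 = 247.7 N/mm.
Moment M = P × e = 74.3×10³ × 170 = 12631000 N·mm; bending f_b = M/S = 1684 N/mm.
f_max = √(f_v² + f_b²) = √(247.7² + 1684²) = 1702 N/mm.
r_n/Ω = (1/2.0) × 0.6 × 620 × (0.707 × 10) = 1315 N/mm → NOT adequate.

f_max ≈ 1700 N/mm; NOT adequate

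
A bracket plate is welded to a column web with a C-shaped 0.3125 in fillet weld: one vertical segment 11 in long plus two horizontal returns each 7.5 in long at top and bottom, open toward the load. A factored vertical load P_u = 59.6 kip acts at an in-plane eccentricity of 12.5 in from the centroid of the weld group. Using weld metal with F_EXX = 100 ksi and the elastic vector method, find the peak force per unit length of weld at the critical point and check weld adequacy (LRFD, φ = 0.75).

Total weld length L_w = 26 in. Treat welds as unit-width lines.
Centroid: x̄ = 2×7.5×3.75 / 26 = 2.163 in from the vertical weld.
Polar moment about centroid: J = I_x + I_y = [11³/12 + 2×7.5×5.5²] + [11×2.163² + 2(7.5³/12 + 7.5×1.587²)] = 724.2 in³.
Direct shear f_v = P/L_w = 59.6 / 26 = 2.292 kip/in (vertical).
Torsion M = P·e = 59.6 × 12.5 = 745 kip·in.
Critical point at (x, y) = (5.337, 5.5) from centroid. f_tx = M·y/J = 5.658 kip/in; f_ty = M·x/J = 5.49 kip/in.
Resultant f_max = √[f_tx² + (f_v + f_ty)²] = √[5.658² + (2.292 + 5.49)²] = 9.621 kip/in.
Capacity per unit length: φr_n = 0.75 × 0.6 × 100 × (0.707 × 0.3125) = 9.942 kip/in.
9.621 ≤ 9.942 → adequate.

f_max ≈ 9.62 kip/in; adequate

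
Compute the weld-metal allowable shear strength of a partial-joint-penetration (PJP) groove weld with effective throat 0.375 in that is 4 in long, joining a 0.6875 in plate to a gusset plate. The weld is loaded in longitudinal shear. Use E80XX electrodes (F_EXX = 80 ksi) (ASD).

Effective throat (given) t_e = 0.375 in.
A_we = 0.375 × 4 = 1.5 in².
F_nw = 0.6 F_EXX = 48 ksi.
R_n/Ω = (48 × 1.5) / 2.0 = 36 kips.

R_n/Ω ≈ 36 kips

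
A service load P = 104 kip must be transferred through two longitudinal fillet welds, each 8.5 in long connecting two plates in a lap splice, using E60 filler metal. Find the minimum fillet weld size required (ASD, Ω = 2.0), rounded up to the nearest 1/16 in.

w = 1/2 in

E60XX → F_EXX = 60 ksi.
Total weld length L = 17 in.
Required throat t_e = P × Ω / (0.6 F_EXX × L) = 104 × 2.0 / (0.6 × 60 × 17) = 0.3399 in.
Required leg w = t_e / 0.707 = 0.4807 in → use 1/2 in.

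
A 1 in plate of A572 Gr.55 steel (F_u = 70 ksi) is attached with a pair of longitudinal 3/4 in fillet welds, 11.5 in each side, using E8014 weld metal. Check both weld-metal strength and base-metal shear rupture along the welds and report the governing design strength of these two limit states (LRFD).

E80XX → F_EXX = 80 ksi.
t_e = 0.707 × 0.75 = 0.5302 in; L = 23 in.
Weld metal: φR_n = 0.75 × 0.6 × 80 × 0.5302 × 23 = 439 kip.
Base metal (shear rupture): φR_n = 0.75 × 0.6 × 70 × 1 × 23 = 724.5 kip.
Governing: weld metal.

φR_n ≈ 439 kip (weld metal governs)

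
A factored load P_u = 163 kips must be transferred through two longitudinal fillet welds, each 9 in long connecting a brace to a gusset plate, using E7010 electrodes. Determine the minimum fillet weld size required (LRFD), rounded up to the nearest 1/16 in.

E70XX → F_EXX = 70 ksi.
Total weld length L = 18 in.
Required throat t_e = P_u / (φ × 0.6 F_EXX × L) = 163 / (0.75 × 0.6 × 70 × 18) = 0.2875 in.
Required leg w = t_e / 0.707 = 0.4066 in → use 7/16 in.

w = 7/16 in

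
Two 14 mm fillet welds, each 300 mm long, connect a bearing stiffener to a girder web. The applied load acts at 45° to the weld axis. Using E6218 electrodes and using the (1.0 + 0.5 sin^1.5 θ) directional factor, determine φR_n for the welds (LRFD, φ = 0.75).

E62XX → F_EXX = 620 MPa.
t_e = 0.707 × 14 = 9.898 mm; A_we = 9.898 × 600 = 5939 mm².
Directional factor: 1.0 + 0.5 sin^1.5(45°) = 1.297.
F_nw = 0.6 × 620 × 1.297 = 482.6 MPa.
φR_n = 0.75 × 482.6 × 5939 × 10⁻³ = 2150 kN.

φR_n ≈ 2150 kN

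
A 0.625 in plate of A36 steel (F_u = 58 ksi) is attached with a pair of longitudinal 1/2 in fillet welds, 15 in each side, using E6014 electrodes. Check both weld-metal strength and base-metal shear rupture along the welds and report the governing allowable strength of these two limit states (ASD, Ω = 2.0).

E60XX → F_EXX = 60 ksi.
t_e = 0.707 × 0.5 = 0.3535 in; L = 30 in.
Weld metal: R_n/Ω = (1/2.0) × 0.6 × 60 × 0.3535 × 30 = 190.9 kips.
Base metal (shear rupture): R_n/Ω = (1/2.0) × 0.6 × 58 × 0.625 × 30 = 326.2 kips.
Governing: weld metal.

R_n/Ω ≈ 191 kips (weld metal governs)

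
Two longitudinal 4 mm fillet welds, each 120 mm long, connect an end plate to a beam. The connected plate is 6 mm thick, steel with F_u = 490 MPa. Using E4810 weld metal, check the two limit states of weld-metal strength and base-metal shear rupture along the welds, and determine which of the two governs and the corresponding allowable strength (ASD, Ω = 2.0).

E48XX → F_EXX = 480 MPa.
t_e = 0.707 × 4 = 2.828 mm; L = 240 mm.
Weld metal: R_n/Ω = (1/2.0) × 0.6 × 480 × 2.828 × 240 × 10⁻³ = 97.74 kN.
Base metal (shear rupture): R_n/Ω = (1/2.0) × 0.6 × 490 × 6 × 240 × 10⁻³ = 211.7 kN.
Governing: weld metal.

R_n/Ω ≈ 97.7 kN (weld metal governs)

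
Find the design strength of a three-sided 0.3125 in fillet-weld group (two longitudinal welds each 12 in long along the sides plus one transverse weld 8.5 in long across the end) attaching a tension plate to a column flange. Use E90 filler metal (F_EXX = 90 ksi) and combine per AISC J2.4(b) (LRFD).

t_e = 0.707 × 0.3125 = 0.2209 in.
R_nwl = 0.6 × 90 × 0.2209 × 24 = 286.3 kips (longitudinal, 2 welds).
R_nwt = 0.6 × 90 × 0.2209 × 8.5 = 101.4 kips (transverse, base value).
(i) R_nwl + R_nwt = 387.7 kips; (ii) 0.85 R_nwl + 1.5 R_nwt = 395.5 kips.
R_n = max = 395.5 kips [governs: (ii)]; φR_n = 296.6 kips.

φR_n ≈ 297 kips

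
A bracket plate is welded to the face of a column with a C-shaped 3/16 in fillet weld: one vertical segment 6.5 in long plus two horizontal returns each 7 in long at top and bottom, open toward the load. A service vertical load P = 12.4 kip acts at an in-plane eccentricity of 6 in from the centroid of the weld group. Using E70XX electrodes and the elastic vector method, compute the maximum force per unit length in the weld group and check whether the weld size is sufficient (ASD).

f_max ≈ 2.01 kip/in; adequate

E70XX → F_EXX = 70 ksi.
Total weld length L_w = 20.5 in. Treat welds as unit-width lines.
Centroid: x̄ = 2×7×3.5 / 20.5 = 2.39 in from the vertical weld.
Polar moment about centroid: J = I_x + I_y = [6.5³/12 + 2×7×3.25²] + [6.5×2.39² + 2(7³/12 + 7×1.11²)] = 282.3 in³.
Direct shear f_v = P/L_w = 12.4 / 20.5 = 0.6049 kip/in (vertical).
Torsion M = P·e = 12.4 × 6 = 74.4 kip·in.
Critical point at (x, y) = (4.61, 3.25) from centroid. f_tx = M·y/J = 0.8565 kip/in; f_ty = M·x/J = 1.215 kip/in.
Resultant f_max = √[f_tx² + (f_v + f_ty)²] = √[0.8565² + (0.6049 + 1.215)²] = 2.011 kip/in.
Capacity per unit length: r_n/Ω = (1/2.0) × 0.6 × 70 × (0.707 × 0.1875) = 2.784 kip/in.
2.011 ≤ 2.784 → adequate.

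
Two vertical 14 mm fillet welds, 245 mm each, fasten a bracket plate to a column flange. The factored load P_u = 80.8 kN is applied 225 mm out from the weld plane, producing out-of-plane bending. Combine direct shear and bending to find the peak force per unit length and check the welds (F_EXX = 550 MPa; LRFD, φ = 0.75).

f_max ≈ 923 N/mm; adequate

L_w = 2 × 245 = 490 mm; section modulus (unit throat) S = 2 × L²/6 = 20010 mm².
Direct shear f_v = P/L_w = 80.8×10³/490 = 164.9 N/mm.
Moment M = P × e = 80.8×10³ × 225 = 18180000 N·mm; bending f_b = M/S = 908.6 N/mm.
f_max = √(f_v² + f_b²) = √(164.9² + 908.6²) = 923.5 N/mm.
φr_n = 0.75 × 0.6 × 550 × (0.707 × 14) = 2450 N/mm → adequate.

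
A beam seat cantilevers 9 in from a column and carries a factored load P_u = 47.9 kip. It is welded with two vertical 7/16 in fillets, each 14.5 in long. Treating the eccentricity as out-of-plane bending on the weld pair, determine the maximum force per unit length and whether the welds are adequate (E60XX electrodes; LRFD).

E60XX → F_EXX = 60 ksi.
L_w = 2 × 14.5 = 29 in; section modulus (unit throat) S = 2 × L²/6 = 70.08 in².
Direct shear f_v = P/L_w = 47.9/29 = 1.652 kip/in.
Moment M = P × e = 47.9 × 9 = 431.1 kip·in; bending f_b = M/S = 6.151 kip/in.
f_max = √(f_v² + f_b²) = √(1.652² + 6.151²) = 6.369 kip/in.
φr_n = 0.75 × 0.6 × 60 × (0.707 × 0.4375) = 8.351 kip/in → adequate.

f_max ≈ 6.37 kip/in; adequate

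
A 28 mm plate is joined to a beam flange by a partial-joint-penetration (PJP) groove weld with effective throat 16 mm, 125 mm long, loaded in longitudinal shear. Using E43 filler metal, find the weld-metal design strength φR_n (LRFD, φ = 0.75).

E43XX → F_EXX = 430 MPa.
Effective throat (given) t_e = 16 mm.
A_we = 16 × 125 = 2000 mm².
F_nw = 0.6 F_EXX = 258 MPa.
φR_n = 0.75 × 258 × 2000 × 10⁻³ = 387 kN.

φR_n ≈ 387 kN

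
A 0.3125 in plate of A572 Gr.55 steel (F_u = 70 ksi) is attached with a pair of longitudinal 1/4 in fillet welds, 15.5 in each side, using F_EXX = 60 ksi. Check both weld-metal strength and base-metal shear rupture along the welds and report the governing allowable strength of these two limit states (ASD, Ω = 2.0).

t_e = 0.707 × 0.25 = 0.1767 in; L = 31 in.
Weld metal: R_n/Ω = (1/2.0) × 0.6 × 60 × 0.1767 × 31 = 98.63 kips.
Base metal (shear rupture): R_n/Ω = (1/2.0) × 0.6 × 70 × 0.3125 × 31 = 203.4 kips.
Governing: weld metal.

R_n/Ω ≈ 98.6 kips (weld metal governs)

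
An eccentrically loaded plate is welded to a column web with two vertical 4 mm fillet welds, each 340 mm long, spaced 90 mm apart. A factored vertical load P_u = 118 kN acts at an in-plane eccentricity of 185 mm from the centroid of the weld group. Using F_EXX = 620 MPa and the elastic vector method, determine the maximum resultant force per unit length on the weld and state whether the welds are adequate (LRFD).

f_max ≈ 555 N/mm; adequate

Total weld length L_w = 680 mm. Treat welds as unit-width lines.
Polar moment about centroid: J = 2[d³/12 + d(b/2)²] = 2[340³/12 + 340×45²] = 7928000 mm³.
Direct shear f_v = P/L_w = 118×10³ / 680 = 173.5 N/mm (vertical).
Torsion M = P·e = 118×10³ × 185 = 21830000 N·mm.
Critical point at (x, y) = (45, 170) from centroid. f_tx = M·y/J = 468.1 N/mm; f_ty = M·x/J = 123.9 N/mm.
Resultant f_max = √[f_tx² + (f_v + f_ty)²] = √[468.1² + (173.5 + 123.9)²] = 554.6 N/mm.
Capacity per unit length: φr_n = 0.75 × 0.6 × 620 × (0.707 × 4) = 789 N/mm.
554.6 ≤ 789 → adequate.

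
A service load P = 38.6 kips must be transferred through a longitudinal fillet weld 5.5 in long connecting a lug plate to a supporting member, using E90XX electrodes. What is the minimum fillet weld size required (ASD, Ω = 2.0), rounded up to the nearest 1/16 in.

E90XX → F_EXX = 90 ksi.
Total weld length L = 5.5 in.
Required throat t_e = P × Ω / (0.6 F_EXX × L) = 38.6 × 2.0 / (0.6 × 90 × 5.5) = 0.2599 in.
Required leg w = t_e / 0.707 = 0.3677 in → use 3/8 in.

w = 3/8 in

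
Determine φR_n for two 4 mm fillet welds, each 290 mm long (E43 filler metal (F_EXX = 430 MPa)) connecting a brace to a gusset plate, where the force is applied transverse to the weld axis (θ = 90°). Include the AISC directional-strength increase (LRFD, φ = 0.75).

φR_n ≈ 476 kN

t_e = 0.707 × 4 = 2.828 mm; A_we = 2.828 × 580 = 1640 mm².
Directional factor: 1.0 + 0.5 sin^1.5(90°) = 1.5.
F_nw = 0.6 × 430 × 1.5 = 387 MPa.
φR_n = 0.75 × 387 × 1640 × 10⁻³ = 476.1 kN.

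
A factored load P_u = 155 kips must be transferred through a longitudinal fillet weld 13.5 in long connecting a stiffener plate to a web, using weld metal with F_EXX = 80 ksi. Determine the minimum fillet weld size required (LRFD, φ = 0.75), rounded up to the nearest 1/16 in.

Total weld length L = 13.5 in.
Required throat t_e = P_u / (φ × 0.6 F_EXX × L) = 155 / (0.75 × 0.6 × 80 × 13.5) = 0.3189 in.
Required leg w = t_e / 0.707 = 0.4511 in → use 1/2 in.

w = 1/2 in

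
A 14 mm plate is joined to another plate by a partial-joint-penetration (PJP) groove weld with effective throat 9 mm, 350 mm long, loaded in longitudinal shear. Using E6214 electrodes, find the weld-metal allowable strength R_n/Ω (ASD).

R_n/Ω ≈ 586 kN

E62XX → F_EXX = 620 MPa.
Effective throat (given) t_e = 9 mm.
A_we = 9 × 350 = 3150 mm².
F_nw = 0.6 F_EXX = 372 MPa.
R_n/Ω = (372 × 3150) / 2.0 × 10⁻³ = 585.9 kN.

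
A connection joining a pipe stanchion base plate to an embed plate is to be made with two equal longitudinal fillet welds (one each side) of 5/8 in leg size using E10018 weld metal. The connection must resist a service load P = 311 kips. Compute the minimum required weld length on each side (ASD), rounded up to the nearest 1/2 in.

L = 12 in on each side

E100XX → F_EXX = 100 ksi.
Throat t_e = 0.707 × 0.625 = 0.4419 in.
r_n/Ω = (0.6 × 100 × 0.4419) / 2.0 = 13.26 kip/in.
L_req = P / (r_n/Ω) = 311 / 13.26 = 23.46 in total.
Per side: 23.46 / 2 = 11.73 in.
Round up → use L = 12 in on each side.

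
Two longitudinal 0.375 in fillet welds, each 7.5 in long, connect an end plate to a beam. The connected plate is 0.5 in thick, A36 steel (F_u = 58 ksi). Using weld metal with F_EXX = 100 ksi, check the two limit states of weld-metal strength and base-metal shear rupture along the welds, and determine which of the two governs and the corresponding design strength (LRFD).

t_e = 0.707 × 0.375 = 0.2651 in; L = 15 in.
Weld metal: φR_n = 0.75 × 0.6 × 100 × 0.2651 × 15 = 179 kip.
Base metal (shear rupture): φR_n = 0.75 × 0.6 × 58 × 0.5 × 15 = 195.8 kip.
Governing: weld metal.

φR_n ≈ 179 kip (weld metal governs)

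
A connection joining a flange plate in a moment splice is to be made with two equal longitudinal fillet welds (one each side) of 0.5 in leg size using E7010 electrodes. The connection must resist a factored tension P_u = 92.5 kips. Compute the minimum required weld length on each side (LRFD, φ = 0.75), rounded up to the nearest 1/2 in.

L = 4.5 in on each side

E70XX → F_EXX = 70 ksi.
Throat t_e = 0.707 × 0.5 = 0.3535 in.
φr_n = 0.75 × 0.6 × 70 × 0.3535 = 11.14 kips/in.
L_req = P_u / φr_n = 92.5 / 11.14 = 8.307 in total.
Per side: 8.307 / 2 = 4.153 in.
Round up → use L = 4.5 in on each side.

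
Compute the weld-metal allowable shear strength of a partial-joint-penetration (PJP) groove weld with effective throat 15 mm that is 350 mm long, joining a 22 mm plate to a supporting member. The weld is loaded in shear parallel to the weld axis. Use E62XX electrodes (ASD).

R_n/Ω ≈ 976 kN

E62XX → F_EXX = 620 MPa.
Effective throat (given) t_e = 15 mm.
A_we = 15 × 350 = 5250 mm².
F_nw = 0.6 F_EXX = 372 MPa.
R_n/Ω = (372 × 5250) / 2.0 × 10⁻³ = 976.5 kN.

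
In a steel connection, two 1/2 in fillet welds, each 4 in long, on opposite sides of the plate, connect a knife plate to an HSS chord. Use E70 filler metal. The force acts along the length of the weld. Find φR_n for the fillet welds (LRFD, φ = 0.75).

φR_n ≈ 89.1 kips

E70XX → F_EXX = 70 ksi.
Effective throat t_e = 0.707 × 0.5 = 0.3535 in.
Total length L = 8 in; A_we = 0.3535 × 8 = 2.828 in².
F_nw = 0.6 F_EXX = 0.6 × 70 = 42 ksi.
φR_n = 0.75 × 42 × 2.828 = 89.08 kips.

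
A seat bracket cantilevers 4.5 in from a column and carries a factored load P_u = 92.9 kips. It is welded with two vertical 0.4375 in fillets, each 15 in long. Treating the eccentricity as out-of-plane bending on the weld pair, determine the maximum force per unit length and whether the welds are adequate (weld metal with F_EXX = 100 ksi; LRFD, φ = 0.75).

f_max ≈ 6.38 kip/in; adequate

L_w = 2 × 15 = 30 in; section modulus (unit throat) S = 2 × L²/6 = 75 in².
Direct shear f_v = P/L_w = 92.9/30 = 3.097 kip/in.
Moment M = P × e = 92.9 × 4.5 = 418.05 kip·in; bending f_b = M/S = 5.574 kip/in.
f_max = √(f_v² + f_b²) = √(3.097² + 5.574²) = 6.376 kip/in.
φr_n = 0.75 × 0.6 × 100 × (0.707 × 0.4375) = 13.92 kip/in → adequate.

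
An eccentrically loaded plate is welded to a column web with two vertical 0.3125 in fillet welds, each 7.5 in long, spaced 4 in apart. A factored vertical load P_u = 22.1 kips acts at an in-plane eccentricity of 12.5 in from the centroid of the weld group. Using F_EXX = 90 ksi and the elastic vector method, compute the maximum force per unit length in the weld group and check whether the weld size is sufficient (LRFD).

Total weld length L_w = 15 in. Treat welds as unit-width lines.
Polar moment about centroid: J = 2[d³/12 + d(b/2)²] = 2[7.5³/12 + 7.5×2²] = 130.3 in³.
Direct shear f_v = P/L_w = 22.1 / 15 = 1.473 kip/in (vertical).
Torsion M = P·e = 22.1 × 12.5 = 276.25 kip·in.
Critical point at (x, y) = (2, 3.75) from centroid. f_tx = M·y/J = 7.95 kip/in; f_ty = M·x/J = 4.24 kip/in.
Resultant f_max = √[f_tx² + (f_v + f_ty)²] = √[7.95² + (1.473 + 4.24)²] = 9.79 kip/in.
Capacity per unit length: φr_n = 0.75 × 0.6 × 90 × (0.707 × 0.3125) = 8.948 kip/in.
9.79 > 8.948 → NOT adequate.

f_max ≈ 9.79 kip/in; NOT adequate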